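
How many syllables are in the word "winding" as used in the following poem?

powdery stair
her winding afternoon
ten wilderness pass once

2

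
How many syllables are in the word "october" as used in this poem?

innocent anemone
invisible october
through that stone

3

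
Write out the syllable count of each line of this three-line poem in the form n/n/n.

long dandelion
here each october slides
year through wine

5/6/3

Line 1: long (1), dandelion (4) → 5
Line 2: here (1), each (1), october (3), slides (1) → 6
Line 3: year (1), through (1), wine (1) → 3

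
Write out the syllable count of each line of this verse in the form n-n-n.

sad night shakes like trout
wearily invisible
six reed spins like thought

5-7-5

Line 1: sad (1), night (1), shakes (1), like (1), trout (1) → 5
Line 2: wearily (3), invisible (4) → 7
Line 3: six (1), reed (1), spins (1), like (1), thought (1) → 5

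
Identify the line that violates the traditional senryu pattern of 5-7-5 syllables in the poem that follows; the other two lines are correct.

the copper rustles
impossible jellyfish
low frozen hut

The third line

Line 1: the (1), copper (2), rustles (2) → 5 ✓
Line 2: impossible (4), jellyfish (3) → 7 ✓
Line 3: low (1), frozen (2), hut (1) → 4 (expected 5)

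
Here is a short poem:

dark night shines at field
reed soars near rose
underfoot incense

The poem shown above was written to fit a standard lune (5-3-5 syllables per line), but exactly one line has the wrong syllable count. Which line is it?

The second line

Line 1: dark (1), night (1), shines (1), at (1), field (1) → 5 ✓
Line 2: reed (1), soars (1), near (1), rose (1) → 4 (expected 3)
Line 3: underfoot (3), incense (2) → 5 ✓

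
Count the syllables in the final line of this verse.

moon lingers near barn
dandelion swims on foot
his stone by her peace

The final line: his (1), stone (1), by (1), her (1), peace (1) → 5

5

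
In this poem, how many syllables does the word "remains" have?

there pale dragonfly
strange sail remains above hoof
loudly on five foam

2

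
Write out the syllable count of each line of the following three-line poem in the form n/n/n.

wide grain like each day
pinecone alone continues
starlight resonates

Line 1: wide(1) + grain(1) + like(1) + each(1) + day(1) = 5
Line 2: pinecone(2) + alone(2) + continues(3) = 7
Line 3: starlight(2) + resonates(3) = 5

5/7/5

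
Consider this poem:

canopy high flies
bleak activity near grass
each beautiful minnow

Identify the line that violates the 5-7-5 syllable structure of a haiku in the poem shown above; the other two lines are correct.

The third line

Line 1: "canopy high flies": 3+1+1 = 5 ✓
Line 2: "bleak activity near grass": 1+4+1+1 = 7 ✓
Line 3: "each beautiful minnow": 1+3+2 = 6 (expected 5)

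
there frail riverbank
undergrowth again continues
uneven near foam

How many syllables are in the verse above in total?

Line 1: "there frail riverbank": 1+1+3 = 5
Line 2: "undergrowth again continues": 3+2+3 = 8
Line 3: "uneven near foam": 3+1+1 = 5
Total: 5 + 8 + 5 = 18

18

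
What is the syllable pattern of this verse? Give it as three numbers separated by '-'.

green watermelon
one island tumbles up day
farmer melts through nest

5-7-5

Line 1: green(1) + watermelon(4) = 5
Line 2: one(1) + island(2) + tumbles(2) + up(1) + day(1) = 7
Line 3: farmer(2) + melts(1) + through(1) + nest(1) = 5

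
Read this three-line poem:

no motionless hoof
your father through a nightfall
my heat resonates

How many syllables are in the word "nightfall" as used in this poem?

2

"nightfall" has 2 syllables.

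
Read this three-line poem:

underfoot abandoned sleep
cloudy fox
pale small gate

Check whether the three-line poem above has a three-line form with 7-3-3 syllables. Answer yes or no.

Yes

Line 1: "underfoot abandoned sleep": 3+3+1 = 7 ✓
Line 2: "cloudy fox": 2+1 = 3 ✓
Line 3: "pale small gate": 1+1+1 = 3 ✓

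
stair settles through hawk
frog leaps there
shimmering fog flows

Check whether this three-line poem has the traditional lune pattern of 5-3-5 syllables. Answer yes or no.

Yes

Line 1: stair (1), settles (2), through (1), hawk (1) → 5 ✓
Line 2: frog (1), leaps (1), there (1) → 3 ✓
Line 3: shimmering (3), fog (1), flows (1) → 5 ✓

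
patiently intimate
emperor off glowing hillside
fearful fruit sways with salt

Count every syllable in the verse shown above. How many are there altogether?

Line 1: "patiently intimate": 3+3 = 6
Line 2: "emperor off glowing hillside": 3+1+2+2 = 8
Line 3: "fearful fruit sways with salt": 2+1+1+1+1 = 6
Total: 6 + 8 + 6 = 20

20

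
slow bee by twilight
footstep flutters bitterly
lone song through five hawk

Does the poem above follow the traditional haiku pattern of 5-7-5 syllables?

Yes

Line 1: slow (1), bee (1), by (1), twilight (2) → 5 ✓
Line 2: footstep (2), flutters (2), bitterly (3) → 7 ✓
Line 3: lone (1), song (1), through (1), five (1), hawk (1) → 5 ✓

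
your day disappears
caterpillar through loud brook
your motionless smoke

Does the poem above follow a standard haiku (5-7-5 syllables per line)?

Line 1: "your day disappears": 1+1+3 = 5 ✓
Line 2: "caterpillar through loud brook": 4+1+1+1 = 7 ✓
Line 3: "your motionless smoke": 1+3+1 = 5 ✓

Yes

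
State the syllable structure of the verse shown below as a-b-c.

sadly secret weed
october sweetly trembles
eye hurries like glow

5-7-5

Line 1: sadly(2) + secret(2) + weed(1) = 5
Line 2: october(3) + sweetly(2) + trembles(2) = 7
Line 3: eye(1) + hurries(2) + like(1) + glow(1) = 5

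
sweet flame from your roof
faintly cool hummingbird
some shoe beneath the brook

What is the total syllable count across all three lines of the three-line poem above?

Line 1: sweet(1) + flame(1) + from(1) + your(1) + roof(1) = 5
Line 2: faintly(2) + cool(1) + hummingbird(3) = 6
Line 3: some(1) + shoe(1) + beneath(2) + the(1) + brook(1) = 6
Total: 5 + 6 + 6 = 17

17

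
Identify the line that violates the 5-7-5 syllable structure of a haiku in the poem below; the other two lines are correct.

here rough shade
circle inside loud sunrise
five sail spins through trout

Line 1: here(1) + rough(1) + shade(1) = 3 (expected 5)
Line 2: circle(2) + inside(2) + loud(1) + sunrise(2) = 7 ✓
Line 3: five(1) + sail(1) + spins(1) + through(1) + trout(1) = 5 ✓

Line 1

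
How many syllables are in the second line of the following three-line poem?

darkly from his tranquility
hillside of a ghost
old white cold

The second line: hillside(2) + of(1) + a(1) + ghost(1) = 5

5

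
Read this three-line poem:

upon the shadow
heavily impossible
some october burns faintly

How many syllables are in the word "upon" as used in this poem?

2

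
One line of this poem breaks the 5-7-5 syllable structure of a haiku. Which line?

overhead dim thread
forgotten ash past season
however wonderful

Line 1: "overhead dim thread": 3+1+1 = 5 ✓
Line 2: "forgotten ash past season": 3+1+1+2 = 7 ✓
Line 3: "however wonderful": 3+3 = 6 (expected 5)

The third line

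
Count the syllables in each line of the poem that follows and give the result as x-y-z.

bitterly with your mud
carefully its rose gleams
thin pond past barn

6-6-4

Line 1: bitterly(3) + with(1) + your(1) + mud(1) = 6
Line 2: carefully(3) + its(1) + rose(1) + gleams(1) = 6
Line 3: thin(1) + pond(1) + past(1) + barn(1) = 4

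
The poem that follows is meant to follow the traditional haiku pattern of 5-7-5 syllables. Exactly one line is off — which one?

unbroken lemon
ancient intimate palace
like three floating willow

Line 3

Line 1: "unbroken lemon": 3+2 = 5 ✓
Line 2: "ancient intimate palace": 2+3+2 = 7 ✓
Line 3: "like three floating willow": 1+1+2+2 = 6 (expected 5)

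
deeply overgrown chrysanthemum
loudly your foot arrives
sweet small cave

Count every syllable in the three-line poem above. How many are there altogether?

Line 1: deeply (2), overgrown (3), chrysanthemum (4) → 9
Line 2: loudly (2), your (1), foot (1), arrives (2) → 6
Line 3: sweet (1), small (1), cave (1) → 3
Total: 9 + 6 + 3 = 18

18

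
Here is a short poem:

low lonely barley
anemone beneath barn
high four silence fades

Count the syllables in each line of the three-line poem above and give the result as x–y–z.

5–7–5

Line 1: "low lonely barley": 1+2+2 = 5
Line 2: "anemone beneath barn": 4+2+1 = 7
Line 3: "high four silence fades": 1+1+2+1 = 5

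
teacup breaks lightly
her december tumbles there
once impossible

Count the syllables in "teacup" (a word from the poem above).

2

"teacup" has 2 syllables.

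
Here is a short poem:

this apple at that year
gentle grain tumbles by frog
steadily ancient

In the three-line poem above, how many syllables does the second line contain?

7

The second line: "gentle grain tumbles by frog": 2+1+2+1+1 = 7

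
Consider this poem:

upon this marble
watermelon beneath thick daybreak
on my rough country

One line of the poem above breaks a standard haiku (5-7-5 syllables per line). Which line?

Line 1: upon (2), this (1), marble (2) → 5 ✓
Line 2: watermelon (4), beneath (2), thick (1), daybreak (2) → 9 (expected 7)
Line 3: on (1), my (1), rough (1), country (2) → 5 ✓

Line 2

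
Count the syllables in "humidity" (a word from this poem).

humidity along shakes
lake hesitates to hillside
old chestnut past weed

4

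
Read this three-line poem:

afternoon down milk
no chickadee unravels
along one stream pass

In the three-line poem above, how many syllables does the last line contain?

5

The last line: along (2), one (1), stream (1), pass (1) → 5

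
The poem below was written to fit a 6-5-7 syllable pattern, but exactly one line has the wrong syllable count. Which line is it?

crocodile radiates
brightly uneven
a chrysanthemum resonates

Line 3

Line 1: crocodile(3) + radiates(3) = 6 ✓
Line 2: brightly(2) + uneven(3) = 5 ✓
Line 3: a(1) + chrysanthemum(4) + resonates(3) = 8 (expected 7)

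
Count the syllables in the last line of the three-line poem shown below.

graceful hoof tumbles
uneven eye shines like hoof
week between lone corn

5

The last line: week(1) + between(2) + lone(1) + corn(1) = 5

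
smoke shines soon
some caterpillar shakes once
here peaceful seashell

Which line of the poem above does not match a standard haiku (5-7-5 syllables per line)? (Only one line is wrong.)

Line 1

Line 1: "smoke shines soon": 1+1+1 = 3 (expected 5)
Line 2: "some caterpillar shakes once": 1+4+1+1 = 7 ✓
Line 3: "here peaceful seashell": 1+2+2 = 5 ✓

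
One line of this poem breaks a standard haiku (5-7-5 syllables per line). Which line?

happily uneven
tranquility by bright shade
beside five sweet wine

The first line

Line 1: "happily uneven": 3+3 = 6 (expected 5)
Line 2: "tranquility by bright shade": 4+1+1+1 = 7 ✓
Line 3: "beside five sweet wine": 2+1+1+1 = 5 ✓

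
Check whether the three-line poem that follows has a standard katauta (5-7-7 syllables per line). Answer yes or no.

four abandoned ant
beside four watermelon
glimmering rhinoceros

Line 1: "four abandoned ant": 1+3+1 = 5 ✓
Line 2: "beside four watermelon": 2+1+4 = 7 ✓
Line 3: "glimmering rhinoceros": 3+4 = 7 ✓

Yes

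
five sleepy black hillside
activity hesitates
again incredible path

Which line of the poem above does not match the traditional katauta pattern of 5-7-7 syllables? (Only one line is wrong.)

The first line

Line 1: five(1) + sleepy(2) + black(1) + hillside(2) = 6 (expected 5)
Line 2: activity(4) + hesitates(3) = 7 ✓
Line 3: again(2) + incredible(4) + path(1) = 7 ✓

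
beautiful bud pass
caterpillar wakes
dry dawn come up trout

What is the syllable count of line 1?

Line 1: beautiful (3), bud (1), pass (1) → 5

5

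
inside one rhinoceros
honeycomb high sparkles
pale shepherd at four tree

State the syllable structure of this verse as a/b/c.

Line 1: inside (2), one (1), rhinoceros (4) → 7
Line 2: honeycomb (3), high (1), sparkles (2) → 6
Line 3: pale (1), shepherd (2), at (1), four (1), tree (1) → 6

7/6/6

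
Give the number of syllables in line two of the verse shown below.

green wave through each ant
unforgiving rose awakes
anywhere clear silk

7

Line two: unforgiving(4) + rose(1) + awakes(2) = 7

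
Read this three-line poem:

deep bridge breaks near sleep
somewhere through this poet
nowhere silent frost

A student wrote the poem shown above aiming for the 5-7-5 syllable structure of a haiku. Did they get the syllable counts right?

Line 1: deep (1), bridge (1), breaks (1), near (1), sleep (1) → 5 ✓
Line 2: somewhere (2), through (1), this (1), poet (2) → 6 (expected 7)
Line 3: nowhere (2), silent (2), frost (1) → 5 ✓

No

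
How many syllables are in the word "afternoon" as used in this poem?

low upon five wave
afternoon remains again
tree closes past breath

3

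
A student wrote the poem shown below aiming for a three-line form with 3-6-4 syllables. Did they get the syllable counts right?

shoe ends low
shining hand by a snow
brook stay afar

Line 1: "shoe ends low": 1+1+1 = 3 ✓
Line 2: "shining hand by a snow": 2+1+1+1+1 = 6 ✓
Line 3: "brook stay afar": 1+1+2 = 4 ✓

Yes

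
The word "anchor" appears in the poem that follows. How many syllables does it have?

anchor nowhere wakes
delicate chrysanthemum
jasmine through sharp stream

2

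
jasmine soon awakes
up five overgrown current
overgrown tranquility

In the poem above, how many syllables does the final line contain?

The final line: overgrown (3), tranquility (4) → 7

7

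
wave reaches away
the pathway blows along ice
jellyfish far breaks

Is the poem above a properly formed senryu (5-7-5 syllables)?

Yes

Line 1: wave (1), reaches (2), away (2) → 5 ✓
Line 2: the (1), pathway (2), blows (1), along (2), ice (1) → 7 ✓
Line 3: jellyfish (3), far (1), breaks (1) → 5 ✓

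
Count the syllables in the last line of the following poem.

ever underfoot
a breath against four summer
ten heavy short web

The last line: ten(1) + heavy(2) + short(1) + web(1) = 5

5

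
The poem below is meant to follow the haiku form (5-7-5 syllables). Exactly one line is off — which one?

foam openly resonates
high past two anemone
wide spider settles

Line 1

Line 1: "foam openly resonates": 1+3+3 = 7 (expected 5)
Line 2: "high past two anemone": 1+1+1+4 = 7 ✓
Line 3: "wide spider settles": 1+2+2 = 5 ✓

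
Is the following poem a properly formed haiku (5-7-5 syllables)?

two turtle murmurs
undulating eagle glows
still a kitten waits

Yes

Line 1: "two turtle murmurs": 1+2+2 = 5 ✓
Line 2: "undulating eagle glows": 4+2+1 = 7 ✓
Line 3: "still a kitten waits": 1+1+2+1 = 5 ✓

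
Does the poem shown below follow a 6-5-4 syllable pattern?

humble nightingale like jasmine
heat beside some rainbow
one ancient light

No

Line 1: humble(2) + nightingale(3) + like(1) + jasmine(2) = 8 (expected 6)
Line 2: heat(1) + beside(2) + some(1) + rainbow(2) = 6 (expected 5)
Line 3: one(1) + ancient(2) + light(1) = 4 ✓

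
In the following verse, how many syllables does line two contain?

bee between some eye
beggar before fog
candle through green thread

5

Line two: beggar (2), before (2), fog (1) → 5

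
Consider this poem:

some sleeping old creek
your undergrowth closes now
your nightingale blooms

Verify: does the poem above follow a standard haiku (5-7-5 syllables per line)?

Yes

Line 1: some(1) + sleeping(2) + old(1) + creek(1) = 5 ✓
Line 2: your(1) + undergrowth(3) + closes(2) + now(1) = 7 ✓
Line 3: your(1) + nightingale(3) + blooms(1) = 5 ✓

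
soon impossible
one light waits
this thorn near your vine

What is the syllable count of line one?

5

Line one: "soon impossible": 1+4 = 5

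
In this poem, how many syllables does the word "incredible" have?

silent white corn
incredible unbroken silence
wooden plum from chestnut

4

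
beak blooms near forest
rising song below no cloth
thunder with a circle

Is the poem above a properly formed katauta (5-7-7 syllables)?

Line 1: "beak blooms near forest": 1+1+1+2 = 5 ✓
Line 2: "rising song below no cloth": 2+1+2+1+1 = 7 ✓
Line 3: "thunder with a circle": 2+1+1+2 = 6 (expected 7)

No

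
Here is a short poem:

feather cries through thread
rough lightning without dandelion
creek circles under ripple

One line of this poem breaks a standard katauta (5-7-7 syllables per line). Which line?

Line 1: feather(2) + cries(1) + through(1) + thread(1) = 5 ✓
Line 2: rough(1) + lightning(2) + without(2) + dandelion(4) = 9 (expected 7)
Line 3: creek(1) + circles(2) + under(2) + ripple(2) = 7 ✓

Line 2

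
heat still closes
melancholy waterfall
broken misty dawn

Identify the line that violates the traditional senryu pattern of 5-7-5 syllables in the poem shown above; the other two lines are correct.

Line 1: heat(1) + still(1) + closes(2) = 4 (expected 5)
Line 2: melancholy(4) + waterfall(3) = 7 ✓
Line 3: broken(2) + misty(2) + dawn(1) = 5 ✓

The first line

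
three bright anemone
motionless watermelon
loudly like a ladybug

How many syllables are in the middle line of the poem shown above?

The middle line: motionless (3), watermelon (4) → 7

7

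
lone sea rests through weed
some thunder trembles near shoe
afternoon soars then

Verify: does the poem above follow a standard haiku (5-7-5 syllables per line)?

Yes

Line 1: lone (1), sea (1), rests (1), through (1), weed (1) → 5 ✓
Line 2: some (1), thunder (2), trembles (2), near (1), shoe (1) → 7 ✓
Line 3: afternoon (3), soars (1), then (1) → 5 ✓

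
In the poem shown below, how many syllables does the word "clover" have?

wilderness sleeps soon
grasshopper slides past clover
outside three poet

2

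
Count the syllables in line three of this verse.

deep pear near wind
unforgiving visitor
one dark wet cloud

Line three: one(1) + dark(1) + wet(1) + cloud(1) = 4

4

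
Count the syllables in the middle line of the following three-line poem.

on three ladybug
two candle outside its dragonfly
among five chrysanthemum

9

The middle line: "two candle outside its dragonfly": 1+2+2+1+3 = 9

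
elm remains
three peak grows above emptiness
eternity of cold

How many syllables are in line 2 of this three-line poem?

Line 2: three (1), peak (1), grows (1), above (2), emptiness (3) → 8

8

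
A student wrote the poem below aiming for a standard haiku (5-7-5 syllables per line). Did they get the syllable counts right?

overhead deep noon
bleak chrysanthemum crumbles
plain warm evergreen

Line 1: overhead(3) + deep(1) + noon(1) = 5 ✓
Line 2: bleak(1) + chrysanthemum(4) + crumbles(2) = 7 ✓
Line 3: plain(1) + warm(1) + evergreen(3) = 5 ✓

Yes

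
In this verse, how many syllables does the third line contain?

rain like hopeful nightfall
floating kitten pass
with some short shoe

The third line: with(1) + some(1) + short(1) + shoe(1) = 4

4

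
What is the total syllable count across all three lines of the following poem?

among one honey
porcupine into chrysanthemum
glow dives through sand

Line 1: "among one honey": 2+1+2 = 5
Line 2: "porcupine into chrysanthemum": 3+2+4 = 9
Line 3: "glow dives through sand": 1+1+1+1 = 4
Total: 5 + 9 + 4 = 18

18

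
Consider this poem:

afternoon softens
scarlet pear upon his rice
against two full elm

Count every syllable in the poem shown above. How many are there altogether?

17

Line 1: afternoon(3) + softens(2) = 5
Line 2: scarlet(2) + pear(1) + upon(2) + his(1) + rice(1) = 7
Line 3: against(2) + two(1) + full(1) + elm(1) = 5
Total: 5 + 7 + 5 = 17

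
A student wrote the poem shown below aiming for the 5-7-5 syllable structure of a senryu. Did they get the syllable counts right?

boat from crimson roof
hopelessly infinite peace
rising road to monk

Line 1: "boat from crimson roof": 1+1+2+1 = 5 ✓
Line 2: "hopelessly infinite peace": 3+3+1 = 7 ✓
Line 3: "rising road to monk": 2+1+1+1 = 5 ✓

Yes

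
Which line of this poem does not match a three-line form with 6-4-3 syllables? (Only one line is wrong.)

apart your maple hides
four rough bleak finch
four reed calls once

Line 1: apart (2), your (1), maple (2), hides (1) → 6 ✓
Line 2: four (1), rough (1), bleak (1), finch (1) → 4 ✓
Line 3: four (1), reed (1), calls (1), once (1) → 4 (expected 3)

The third line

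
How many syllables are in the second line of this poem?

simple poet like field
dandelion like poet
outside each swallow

7

The second line: dandelion(4) + like(1) + poet(2) = 7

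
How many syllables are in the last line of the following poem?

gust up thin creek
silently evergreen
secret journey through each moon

7

The last line: secret (2), journey (2), through (1), each (1), moon (1) → 7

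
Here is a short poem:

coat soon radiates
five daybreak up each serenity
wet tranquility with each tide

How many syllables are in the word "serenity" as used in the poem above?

4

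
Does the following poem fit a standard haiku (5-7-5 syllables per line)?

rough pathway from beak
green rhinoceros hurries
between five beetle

Yes

Line 1: "rough pathway from beak": 1+2+1+1 = 5 ✓
Line 2: "green rhinoceros hurries": 1+4+2 = 7 ✓
Line 3: "between five beetle": 2+1+2 = 5 ✓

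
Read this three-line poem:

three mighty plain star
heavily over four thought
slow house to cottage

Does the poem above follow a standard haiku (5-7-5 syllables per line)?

Yes

Line 1: three (1), mighty (2), plain (1), star (1) → 5 ✓
Line 2: heavily (3), over (2), four (1), thought (1) → 7 ✓
Line 3: slow (1), house (1), to (1), cottage (2) → 5 ✓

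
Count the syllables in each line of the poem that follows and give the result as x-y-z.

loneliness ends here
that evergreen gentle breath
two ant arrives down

5-7-5

Line 1: loneliness(3) + ends(1) + here(1) = 5
Line 2: that(1) + evergreen(3) + gentle(2) + breath(1) = 7
Line 3: two(1) + ant(1) + arrives(2) + down(1) = 5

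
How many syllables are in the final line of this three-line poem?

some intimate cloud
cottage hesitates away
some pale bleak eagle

The final line: some(1) + pale(1) + bleak(1) + eagle(2) = 5

5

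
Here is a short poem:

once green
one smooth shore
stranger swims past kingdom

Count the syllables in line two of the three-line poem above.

Line two: one(1) + smooth(1) + shore(1) = 3

3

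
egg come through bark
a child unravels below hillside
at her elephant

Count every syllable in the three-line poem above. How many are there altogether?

Line 1: egg (1), come (1), through (1), bark (1) → 4
Line 2: a (1), child (1), unravels (3), below (2), hillside (2) → 9
Line 3: at (1), her (1), elephant (3) → 5
Total: 4 + 9 + 5 = 18

18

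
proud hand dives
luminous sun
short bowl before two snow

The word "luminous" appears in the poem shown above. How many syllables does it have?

"luminous" has 3 syllables.

3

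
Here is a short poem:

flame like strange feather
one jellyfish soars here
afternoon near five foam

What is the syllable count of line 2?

Line 2: one (1), jellyfish (3), soars (1), here (1) → 6

6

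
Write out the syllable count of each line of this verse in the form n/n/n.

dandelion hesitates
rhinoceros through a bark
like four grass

Line 1: dandelion(4) + hesitates(3) = 7
Line 2: rhinoceros(4) + through(1) + a(1) + bark(1) = 7
Line 3: like(1) + four(1) + grass(1) = 3

7/7/3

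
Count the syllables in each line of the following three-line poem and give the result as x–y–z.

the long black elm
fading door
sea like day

4–3–3

Line 1: the(1) + long(1) + black(1) + elm(1) = 4
Line 2: fading(2) + door(1) = 3
Line 3: sea(1) + like(1) + day(1) = 3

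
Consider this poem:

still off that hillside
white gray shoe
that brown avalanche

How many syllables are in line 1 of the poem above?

5

Line 1: still(1) + off(1) + that(1) + hillside(2) = 5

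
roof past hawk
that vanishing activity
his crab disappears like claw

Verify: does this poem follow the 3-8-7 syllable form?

Line 1: roof(1) + past(1) + hawk(1) = 3 ✓
Line 2: that(1) + vanishing(3) + activity(4) = 8 ✓
Line 3: his(1) + crab(1) + disappears(3) + like(1) + claw(1) = 7 ✓

Yes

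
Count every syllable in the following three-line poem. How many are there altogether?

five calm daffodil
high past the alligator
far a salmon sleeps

17

Line 1: five(1) + calm(1) + daffodil(3) = 5
Line 2: high(1) + past(1) + the(1) + alligator(4) = 7
Line 3: far(1) + a(1) + salmon(2) + sleeps(1) = 5
Total: 5 + 7 + 5 = 17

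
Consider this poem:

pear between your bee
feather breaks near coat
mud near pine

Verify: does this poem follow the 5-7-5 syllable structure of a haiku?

Line 1: "pear between your bee": 1+2+1+1 = 5 ✓
Line 2: "feather breaks near coat": 2+1+1+1 = 5 (expected 7)
Line 3: "mud near pine": 1+1+1 = 3 (expected 5)

No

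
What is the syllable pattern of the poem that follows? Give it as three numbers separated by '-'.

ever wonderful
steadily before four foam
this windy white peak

Line 1: ever(2) + wonderful(3) = 5
Line 2: steadily(3) + before(2) + four(1) + foam(1) = 7
Line 3: this(1) + windy(2) + white(1) + peak(1) = 5

5-7-5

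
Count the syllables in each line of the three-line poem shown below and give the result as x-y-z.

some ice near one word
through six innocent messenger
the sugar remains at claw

5-8-7

Line 1: "some ice near one word": 1+1+1+1+1 = 5
Line 2: "through six innocent messenger": 1+1+3+3 = 8
Line 3: "the sugar remains at claw": 1+2+2+1+1 = 7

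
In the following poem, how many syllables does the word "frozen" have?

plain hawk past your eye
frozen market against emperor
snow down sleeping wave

2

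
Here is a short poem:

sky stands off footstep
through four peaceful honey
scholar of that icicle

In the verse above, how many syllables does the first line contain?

The first line: sky (1), stands (1), off (1), footstep (2) → 5

5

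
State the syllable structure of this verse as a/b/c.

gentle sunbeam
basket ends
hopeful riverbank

4/3/5

Line 1: gentle(2) + sunbeam(2) = 4
Line 2: basket(2) + ends(1) = 3
Line 3: hopeful(2) + riverbank(3) = 5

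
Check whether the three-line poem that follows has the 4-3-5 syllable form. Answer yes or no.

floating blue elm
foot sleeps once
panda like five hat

Yes

Line 1: floating (2), blue (1), elm (1) → 4 ✓
Line 2: foot (1), sleeps (1), once (1) → 3 ✓
Line 3: panda (2), like (1), five (1), hat (1) → 5 ✓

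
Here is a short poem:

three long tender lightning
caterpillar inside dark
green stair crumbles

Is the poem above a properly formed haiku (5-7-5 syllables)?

No

Line 1: three (1), long (1), tender (2), lightning (2) → 6 (expected 5)
Line 2: caterpillar (4), inside (2), dark (1) → 7 ✓
Line 3: green (1), stair (1), crumbles (2) → 4 (expected 5)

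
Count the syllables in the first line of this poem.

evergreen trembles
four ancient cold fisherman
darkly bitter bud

The first line: evergreen(3) + trembles(2) = 5

5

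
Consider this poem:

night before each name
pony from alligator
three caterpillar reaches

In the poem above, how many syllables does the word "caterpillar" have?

4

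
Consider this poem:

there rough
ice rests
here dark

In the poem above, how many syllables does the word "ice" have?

1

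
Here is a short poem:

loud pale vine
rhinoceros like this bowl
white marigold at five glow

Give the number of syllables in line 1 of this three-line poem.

3

Line 1: loud(1) + pale(1) + vine(1) = 3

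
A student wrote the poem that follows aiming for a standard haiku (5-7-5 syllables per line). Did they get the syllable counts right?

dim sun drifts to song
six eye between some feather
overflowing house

Yes

Line 1: dim(1) + sun(1) + drifts(1) + to(1) + song(1) = 5 ✓
Line 2: six(1) + eye(1) + between(2) + some(1) + feather(2) = 7 ✓
Line 3: overflowing(4) + house(1) = 5 ✓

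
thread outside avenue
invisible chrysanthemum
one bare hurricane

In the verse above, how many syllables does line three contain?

5

Line three: one(1) + bare(1) + hurricane(3) = 5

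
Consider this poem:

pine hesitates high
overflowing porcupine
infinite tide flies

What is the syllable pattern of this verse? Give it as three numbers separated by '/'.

Line 1: pine (1), hesitates (3), high (1) → 5
Line 2: overflowing (4), porcupine (3) → 7
Line 3: infinite (3), tide (1), flies (1) → 5

5/7/5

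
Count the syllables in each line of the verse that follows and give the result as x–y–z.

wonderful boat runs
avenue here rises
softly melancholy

Line 1: wonderful (3), boat (1), runs (1) → 5
Line 2: avenue (3), here (1), rises (2) → 6
Line 3: softly (2), melancholy (4) → 6

5–6–6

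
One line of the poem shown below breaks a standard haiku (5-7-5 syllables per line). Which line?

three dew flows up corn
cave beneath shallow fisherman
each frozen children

Line 1: "three dew flows up corn": 1+1+1+1+1 = 5 ✓
Line 2: "cave beneath shallow fisherman": 1+2+2+3 = 8 (expected 7)
Line 3: "each frozen children": 1+2+2 = 5 ✓

Line 2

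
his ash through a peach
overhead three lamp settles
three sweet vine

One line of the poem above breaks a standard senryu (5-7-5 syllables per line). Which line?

Line 1: his (1), ash (1), through (1), a (1), peach (1) → 5 ✓
Line 2: overhead (3), three (1), lamp (1), settles (2) → 7 ✓
Line 3: three (1), sweet (1), vine (1) → 3 (expected 5)

Line 3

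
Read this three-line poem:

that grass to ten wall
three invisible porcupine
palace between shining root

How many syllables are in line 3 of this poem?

Line 3: palace(2) + between(2) + shining(2) + root(1) = 7

7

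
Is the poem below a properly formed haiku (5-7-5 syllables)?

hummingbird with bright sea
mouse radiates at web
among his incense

Line 1: hummingbird (3), with (1), bright (1), sea (1) → 6 (expected 5)
Line 2: mouse (1), radiates (3), at (1), web (1) → 6 (expected 7)
Line 3: among (2), his (1), incense (2) → 5 ✓

No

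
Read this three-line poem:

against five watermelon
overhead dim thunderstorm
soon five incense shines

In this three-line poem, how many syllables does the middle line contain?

The middle line: "overhead dim thunderstorm": 3+1+3 = 7

7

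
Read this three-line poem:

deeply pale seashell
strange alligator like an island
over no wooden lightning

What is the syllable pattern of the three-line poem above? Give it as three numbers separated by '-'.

5-9-7

Line 1: deeply(2) + pale(1) + seashell(2) = 5
Line 2: strange(1) + alligator(4) + like(1) + an(1) + island(2) = 9
Line 3: over(2) + no(1) + wooden(2) + lightning(2) = 7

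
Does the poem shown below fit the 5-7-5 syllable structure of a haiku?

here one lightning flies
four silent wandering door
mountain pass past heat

Line 1: here(1) + one(1) + lightning(2) + flies(1) = 5 ✓
Line 2: four(1) + silent(2) + wandering(3) + door(1) = 7 ✓
Line 3: mountain(2) + pass(1) + past(1) + heat(1) = 5 ✓

Yes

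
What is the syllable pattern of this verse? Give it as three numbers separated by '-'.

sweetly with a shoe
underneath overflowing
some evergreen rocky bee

5-7-7

Line 1: sweetly (2), with (1), a (1), shoe (1) → 5
Line 2: underneath (3), overflowing (4) → 7
Line 3: some (1), evergreen (3), rocky (2), bee (1) → 7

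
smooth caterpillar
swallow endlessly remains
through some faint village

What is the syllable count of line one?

Line one: "smooth caterpillar": 1+4 = 5

5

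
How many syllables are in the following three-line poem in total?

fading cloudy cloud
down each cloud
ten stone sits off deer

13

Line 1: "fading cloudy cloud": 2+2+1 = 5
Line 2: "down each cloud": 1+1+1 = 3
Line 3: "ten stone sits off deer": 1+1+1+1+1 = 5
Total: 5 + 3 + 5 = 13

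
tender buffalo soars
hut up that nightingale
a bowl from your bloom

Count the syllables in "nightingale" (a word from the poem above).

3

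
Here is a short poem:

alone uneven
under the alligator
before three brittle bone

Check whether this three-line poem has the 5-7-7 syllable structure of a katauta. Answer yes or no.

No

Line 1: alone (2), uneven (3) → 5 ✓
Line 2: under (2), the (1), alligator (4) → 7 ✓
Line 3: before (2), three (1), brittle (2), bone (1) → 6 (expected 7)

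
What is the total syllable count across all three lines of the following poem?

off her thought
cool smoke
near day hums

Line 1: off(1) + her(1) + thought(1) = 3
Line 2: cool(1) + smoke(1) = 2
Line 3: near(1) + day(1) + hums(1) = 3
Total: 3 + 2 + 3 = 8

8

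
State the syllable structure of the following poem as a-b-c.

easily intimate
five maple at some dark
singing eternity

Line 1: easily(3) + intimate(3) = 6
Line 2: five(1) + maple(2) + at(1) + some(1) + dark(1) = 6
Line 3: singing(2) + eternity(4) = 6

6-6-6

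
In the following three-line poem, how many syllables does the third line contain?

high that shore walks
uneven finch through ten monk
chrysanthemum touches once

The third line: chrysanthemum (4), touches (2), once (1) → 7

7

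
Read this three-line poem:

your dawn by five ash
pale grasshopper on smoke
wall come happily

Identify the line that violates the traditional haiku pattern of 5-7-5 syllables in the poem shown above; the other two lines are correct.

Line 1: "your dawn by five ash": 1+1+1+1+1 = 5 ✓
Line 2: "pale grasshopper on smoke": 1+3+1+1 = 6 (expected 7)
Line 3: "wall come happily": 1+1+3 = 5 ✓

The second line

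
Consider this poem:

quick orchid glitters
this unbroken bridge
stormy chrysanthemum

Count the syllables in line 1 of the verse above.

Line 1: quick(1) + orchid(2) + glitters(2) = 5

5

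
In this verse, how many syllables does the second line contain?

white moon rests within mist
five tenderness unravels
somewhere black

7

The second line: five(1) + tenderness(3) + unravels(3) = 7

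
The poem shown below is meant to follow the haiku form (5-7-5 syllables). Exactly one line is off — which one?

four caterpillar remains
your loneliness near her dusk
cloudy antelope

The first line

Line 1: four (1), caterpillar (4), remains (2) → 7 (expected 5)
Line 2: your (1), loneliness (3), near (1), her (1), dusk (1) → 7 ✓
Line 3: cloudy (2), antelope (3) → 5 ✓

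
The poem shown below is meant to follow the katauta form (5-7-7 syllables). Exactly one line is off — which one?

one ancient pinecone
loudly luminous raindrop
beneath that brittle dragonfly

Line 1: one (1), ancient (2), pinecone (2) → 5 ✓
Line 2: loudly (2), luminous (3), raindrop (2) → 7 ✓
Line 3: beneath (2), that (1), brittle (2), dragonfly (3) → 8 (expected 7)

The third line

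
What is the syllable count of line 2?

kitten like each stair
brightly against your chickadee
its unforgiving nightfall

Line 2: brightly(2) + against(2) + your(1) + chickadee(3) = 8

8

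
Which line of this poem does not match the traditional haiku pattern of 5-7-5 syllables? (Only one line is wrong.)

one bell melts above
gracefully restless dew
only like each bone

Line 1: one(1) + bell(1) + melts(1) + above(2) = 5 ✓
Line 2: gracefully(3) + restless(2) + dew(1) = 6 (expected 7)
Line 3: only(2) + like(1) + each(1) + bone(1) = 5 ✓

Line 2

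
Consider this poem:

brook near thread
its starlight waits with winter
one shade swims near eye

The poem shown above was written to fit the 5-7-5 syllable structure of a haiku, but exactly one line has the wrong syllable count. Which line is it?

The first line

Line 1: brook (1), near (1), thread (1) → 3 (expected 5)
Line 2: its (1), starlight (2), waits (1), with (1), winter (2) → 7 ✓
Line 3: one (1), shade (1), swims (1), near (1), eye (1) → 5 ✓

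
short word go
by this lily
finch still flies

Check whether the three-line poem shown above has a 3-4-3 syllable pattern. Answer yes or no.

Line 1: "short word go": 1+1+1 = 3 ✓
Line 2: "by this lily": 1+1+2 = 4 ✓
Line 3: "finch still flies": 1+1+1 = 3 ✓

Yes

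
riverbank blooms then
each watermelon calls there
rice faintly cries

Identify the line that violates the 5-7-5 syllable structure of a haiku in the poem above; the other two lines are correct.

Line 1: riverbank(3) + blooms(1) + then(1) = 5 ✓
Line 2: each(1) + watermelon(4) + calls(1) + there(1) = 7 ✓
Line 3: rice(1) + faintly(2) + cries(1) = 4 (expected 5)

The third line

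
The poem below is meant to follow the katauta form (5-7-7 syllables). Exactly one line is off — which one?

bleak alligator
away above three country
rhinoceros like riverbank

Line 3

Line 1: "bleak alligator": 1+4 = 5 ✓
Line 2: "away above three country": 2+2+1+2 = 7 ✓
Line 3: "rhinoceros like riverbank": 4+1+3 = 8 (expected 7)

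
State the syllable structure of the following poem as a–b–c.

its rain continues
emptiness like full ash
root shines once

Line 1: its(1) + rain(1) + continues(3) = 5
Line 2: emptiness(3) + like(1) + full(1) + ash(1) = 6
Line 3: root(1) + shines(1) + once(1) = 3

5–6–3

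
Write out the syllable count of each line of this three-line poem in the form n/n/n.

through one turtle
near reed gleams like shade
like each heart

4/5/3

Line 1: through (1), one (1), turtle (2) → 4
Line 2: near (1), reed (1), gleams (1), like (1), shade (1) → 5
Line 3: like (1), each (1), heart (1) → 3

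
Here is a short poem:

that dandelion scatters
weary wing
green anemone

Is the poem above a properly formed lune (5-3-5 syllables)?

Line 1: "that dandelion scatters": 1+4+2 = 7 (expected 5)
Line 2: "weary wing": 2+1 = 3 ✓
Line 3: "green anemone": 1+4 = 5 ✓

No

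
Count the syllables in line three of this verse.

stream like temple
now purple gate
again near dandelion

7

Line three: again(2) + near(1) + dandelion(4) = 7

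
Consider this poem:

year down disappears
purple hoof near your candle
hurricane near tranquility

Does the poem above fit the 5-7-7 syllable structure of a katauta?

No

Line 1: "year down disappears": 1+1+3 = 5 ✓
Line 2: "purple hoof near your candle": 2+1+1+1+2 = 7 ✓
Line 3: "hurricane near tranquility": 3+1+4 = 8 (expected 7)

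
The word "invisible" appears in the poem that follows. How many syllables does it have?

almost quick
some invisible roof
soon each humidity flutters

4

"invisible" has 4 syllables.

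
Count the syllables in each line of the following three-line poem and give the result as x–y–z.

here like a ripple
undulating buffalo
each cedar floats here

Line 1: "here like a ripple": 1+1+1+2 = 5
Line 2: "undulating buffalo": 4+3 = 7
Line 3: "each cedar floats here": 1+2+1+1 = 5

5–7–5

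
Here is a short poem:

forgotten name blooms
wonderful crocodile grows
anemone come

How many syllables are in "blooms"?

1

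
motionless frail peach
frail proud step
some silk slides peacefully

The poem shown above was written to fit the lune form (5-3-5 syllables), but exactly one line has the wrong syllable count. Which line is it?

Line 3

Line 1: motionless (3), frail (1), peach (1) → 5 ✓
Line 2: frail (1), proud (1), step (1) → 3 ✓
Line 3: some (1), silk (1), slides (1), peacefully (3) → 6 (expected 5)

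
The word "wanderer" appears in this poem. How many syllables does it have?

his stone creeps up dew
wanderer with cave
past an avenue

3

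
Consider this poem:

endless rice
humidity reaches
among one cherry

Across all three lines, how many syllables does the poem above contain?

14

Line 1: endless (2), rice (1) → 3
Line 2: humidity (4), reaches (2) → 6
Line 3: among (2), one (1), cherry (2) → 5
Total: 3 + 6 + 5 = 14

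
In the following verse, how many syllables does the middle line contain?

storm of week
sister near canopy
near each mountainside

6

The middle line: "sister near canopy": 2+1+3 = 6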